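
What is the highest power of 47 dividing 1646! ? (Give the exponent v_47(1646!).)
v_47(1646!) = 35

Legendre's formula: v_p(n!) = Σ_{k ≥ 1} ⌊n / p^k⌋. For p = 47, n = 1646, the terms are:
  ⌊1646/47^1⌋ = ⌊1646/47⌋ = 35
(the next term ⌊1646/47^2⌋ = 0, terminating the sum). Summing: v_47(1646!) = 35 = 35.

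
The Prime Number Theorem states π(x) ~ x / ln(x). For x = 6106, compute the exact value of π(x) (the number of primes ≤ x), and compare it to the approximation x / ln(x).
π(6106) = 796;  x/ln(x) ≈ 700.47;  relative error ≈ 12.00%.

Directly count primes up to 6106: π(6106) = 796. The PNT approximation gives 6106/ln(6106) ≈ 6106/8.71703 ≈ 700.47. Relative error (π(x) − x/ln(x)) / π(x) ≈ 12.00%; the approximation is known to undercount slightly (Li(x) is a better estimate).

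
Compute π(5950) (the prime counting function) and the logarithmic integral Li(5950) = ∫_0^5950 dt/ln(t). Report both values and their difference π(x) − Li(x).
π(5950) = 780;  Li(5950) ≈ 794.66;  π(x) − Li(x) ≈ -14.66.

Direct count of primes ≤ 5950 gives π(5950) = 780. Numerical evaluation of the logarithmic integral gives Li(5950) ≈ 794.66. The difference π(x) − Li(x) ≈ -14.66 is typically negative for small/moderate x (Li(x) overestimates), though Littlewood's theorem shows this sign changes infinitely often.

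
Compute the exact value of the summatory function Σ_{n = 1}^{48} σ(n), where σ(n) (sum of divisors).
Σ_{n ≤ 48} σ(n) = 1930

Compute σ(n) for each 1 ≤ n ≤ 48: σ(1) = 1, σ(2) = 3, σ(3) = 4, σ(4) = 7, σ(5) = 6, σ(6) = 12, σ(7) = 8, σ(8) = 15, σ(9) = 13, σ(10) = 18, σ(11) = 12, σ(12) = 28, σ(13) = 14, σ(14) = 24, σ(15) = 24, σ(16) = 31, σ(17) = 18, σ(18) = 39, σ(19) = 20, σ(20) = 42, σ(21) = 32, σ(22) = 36, σ(23) = 24, σ(24) = 60, σ(25) = 31, σ(26) = 42, σ(27) = 40, σ(28) = 56, σ(29) = 30, σ(30) = 72, σ(31) = 32, σ(32) = 63, σ(33) = 48, σ(34) = 54, σ(35) = 48, σ(36) = 91, σ(37) = 38, σ(38) = 60, σ(39) = 56, σ(40) = 90, σ(41) = 42, σ(42) = 96, σ(43) = 44, σ(44) = 84, σ(45) = 78, σ(46) = 72, σ(47) = 48, σ(48) = 124. Summing all 48 values: 1930. (Average order: Σ_{n ≤ x} σ(n) ~ (π²/12) x². For x = 48, (π²/12)·48² ≈ 1894.96.)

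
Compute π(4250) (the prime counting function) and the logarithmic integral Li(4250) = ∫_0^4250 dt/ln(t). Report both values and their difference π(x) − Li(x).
π(4250) = 582;  Li(4250) ≈ 595.40;  π(x) − Li(x) ≈ -13.40.

Direct count of primes ≤ 4250 gives π(4250) = 582. Numerical evaluation of the logarithmic integral gives Li(4250) ≈ 595.40. The difference π(x) − Li(x) ≈ -13.40 is typically negative for small/moderate x (Li(x) overestimates), though Littlewood's theorem shows this sign changes infinitely often.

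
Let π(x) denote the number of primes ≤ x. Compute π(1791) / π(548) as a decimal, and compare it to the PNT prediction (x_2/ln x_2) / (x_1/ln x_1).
π(1791)/π(548) = 278/101 ≈ 2.7525;  PNT prediction ≈ 2.7515.

π(548) = 101 and π(1791) = 278, so π(1791)/π(548) ≈ 2.7525. The PNT-predicted ratio is (1791/ln(1791)) / (548/ln(548)) ≈ 2.7515. The two agree to within a few percent, as expected.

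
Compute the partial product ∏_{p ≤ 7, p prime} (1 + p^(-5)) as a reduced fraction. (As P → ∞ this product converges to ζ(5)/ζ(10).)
∏ = 1468981382/1418090625

The primes p ≤ 7 are [2, 3, 5, 7]. For each, (1 + 1/p^5) = (p^5 + 1)/p^5. Multiplying these fractions over p ∈ [2, 3, 5, 7] gives 1468981382/1418090625. (In the limit P → ∞ this tends to ζ(5)/ζ(10).)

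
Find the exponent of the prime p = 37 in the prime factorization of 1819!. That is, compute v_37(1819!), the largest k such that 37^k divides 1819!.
v_37(1819!) = 50

Legendre's formula: v_p(n!) = Σ_{k ≥ 1} ⌊n / p^k⌋. For p = 37, n = 1819, the terms are:
  ⌊1819/37^1⌋ = ⌊1819/37⌋ = 49
  ⌊1819/37^2⌋ = ⌊1819/1369⌋ = 1
(the next term ⌊1819/37^3⌋ = 0, terminating the sum). Summing: v_37(1819!) = 49 + 1 = 50.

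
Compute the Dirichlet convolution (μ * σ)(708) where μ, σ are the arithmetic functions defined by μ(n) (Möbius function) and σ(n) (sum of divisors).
(μ * σ)(708) = 708

Divisors of 708: [1, 2, 3, 4, 6, 12, 59, 118, 177, 236, 354, 708]. For each d | 708:
  d = 1: μ(1) · σ(708/1) = 1 · 1680 = 1680
  d = 2: μ(2) · σ(708/2) = -1 · 720 = -720
  d = 3: μ(3) · σ(708/3) = -1 · 420 = -420
  d = 4: μ(4) · σ(708/4) = 0 · 240 = 0
  d = 6: μ(6) · σ(708/6) = 1 · 180 = 180
  d = 12: μ(12) · σ(708/12) = 0 · 60 = 0
  d = 59: μ(59) · σ(708/59) = -1 · 28 = -28
  d = 118: μ(118) · σ(708/118) = 1 · 12 = 12
  d = 177: μ(177) · σ(708/177) = 1 · 7 = 7
  d = 236: μ(236) · σ(708/236) = 0 · 4 = 0
  d = 354: μ(354) · σ(708/354) = -1 · 3 = -3
  d = 708: μ(708) · σ(708/708) = 0 · 1 = 0
Summing: (μ * σ)(708) = 1680 + -720 + -420 + 0 + 180 + 0 + -28 + 12 + 7 + 0 + -3 + 0 = 708.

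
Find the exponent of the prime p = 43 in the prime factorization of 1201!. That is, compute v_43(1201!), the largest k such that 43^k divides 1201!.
v_43(1201!) = 27

Legendre's formula: v_p(n!) = Σ_{k ≥ 1} ⌊n / p^k⌋. For p = 43, n = 1201, the terms are:
  ⌊1201/43^1⌋ = ⌊1201/43⌋ = 27
(the next term ⌊1201/43^2⌋ = 0, terminating the sum). Summing: v_43(1201!) = 27 = 27.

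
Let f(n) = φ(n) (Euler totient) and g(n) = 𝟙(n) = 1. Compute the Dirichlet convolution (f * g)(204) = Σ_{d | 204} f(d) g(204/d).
(φ * 𝟙)(204) = 204

Divisors of 204: [1, 2, 3, 4, 6, 12, 17, 34, 51, 68, 102, 204]. For each d | 204:
  d = 1: φ(1) · 𝟙(204/1) = 1 · 1 = 1
  d = 2: φ(2) · 𝟙(204/2) = 1 · 1 = 1
  d = 3: φ(3) · 𝟙(204/3) = 2 · 1 = 2
  d = 4: φ(4) · 𝟙(204/4) = 2 · 1 = 2
  d = 6: φ(6) · 𝟙(204/6) = 2 · 1 = 2
  d = 12: φ(12) · 𝟙(204/12) = 4 · 1 = 4
  d = 17: φ(17) · 𝟙(204/17) = 16 · 1 = 16
  d = 34: φ(34) · 𝟙(204/34) = 16 · 1 = 16
  d = 51: φ(51) · 𝟙(204/51) = 32 · 1 = 32
  d = 68: φ(68) · 𝟙(204/68) = 32 · 1 = 32
  d = 102: φ(102) · 𝟙(204/102) = 32 · 1 = 32
  d = 204: φ(204) · 𝟙(204/204) = 64 · 1 = 64
Summing: (φ * 𝟙)(204) = 1 + 1 + 2 + 2 + 2 + 4 + 16 + 16 + 32 + 32 + 32 + 64 = 204.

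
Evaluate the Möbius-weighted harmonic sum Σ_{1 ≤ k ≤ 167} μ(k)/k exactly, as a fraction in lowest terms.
Σ μ(k)/k = 3320595668723936105212130194759121950701456962705503856339925674/481473710367991963528473107950567214598209565303106537707981745635

Values of μ(k) for 1 ≤ k ≤ 167: μ(1) = 1, μ(2) = -1, μ(3) = -1, μ(5) = -1, μ(6) = 1, μ(7) = -1, μ(10) = 1, μ(11) = -1, μ(13) = -1, μ(14) = 1, μ(15) = 1, μ(17) = -1, μ(19) = -1, μ(21) = 1, μ(22) = 1, μ(23) = -1, μ(26) = 1, μ(29) = -1, μ(30) = -1, μ(31) = -1, μ(33) = 1, μ(34) = 1, μ(35) = 1, μ(37) = -1, μ(38) = 1, μ(39) = 1, μ(41) = -1, μ(42) = -1, μ(43) = -1, μ(46) = 1, μ(47) = -1, μ(51) = 1, μ(53) = -1, μ(55) = 1, μ(57) = 1, μ(58) = 1, μ(59) = -1, μ(61) = -1, μ(62) = 1, μ(65) = 1, μ(66) = -1, μ(67) = -1, μ(69) = 1, μ(70) = -1, μ(71) = -1, μ(73) = -1, μ(74) = 1, μ(77) = 1, μ(78) = -1, μ(79) = -1, μ(82) = 1, μ(83) = -1, μ(85) = 1, μ(86) = 1, μ(87) = 1, μ(89) = -1, μ(91) = 1, μ(93) = 1, μ(94) = 1, μ(95) = 1, μ(97) = -1, μ(101) = -1, μ(102) = -1, μ(103) = -1, μ(105) = -1, μ(106) = 1, μ(107) = -1, μ(109) = -1, μ(110) = -1, μ(111) = 1, μ(113) = -1, μ(114) = -1, μ(115) = 1, μ(118) = 1, μ(119) = 1, μ(122) = 1, μ(123) = 1, μ(127) = -1, μ(129) = 1, μ(130) = -1, μ(131) = -1, μ(133) = 1, μ(134) = 1, μ(137) = -1, μ(138) = -1, μ(139) = -1, μ(141) = 1, μ(142) = 1, μ(143) = 1, μ(145) = 1, μ(146) = 1, μ(149) = -1, μ(151) = -1, μ(154) = -1, μ(155) = 1, μ(157) = -1, μ(158) = 1, μ(159) = 1, μ(161) = 1, μ(163) = -1, μ(165) = -1, μ(166) = 1, μ(167) = -1, with μ = 0 on non-squarefree integers. Summing μ(k)/k for k where μ(k) ≠ 0 gives 3320595668723936105212130194759121950701456962705503856339925674/481473710367991963528473107950567214598209565303106537707981745635 ≈ 0.0069. (PNT ⟺ this sum → 0 as n → ∞.)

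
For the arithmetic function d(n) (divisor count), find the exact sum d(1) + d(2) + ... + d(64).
Σ_{n ≤ 64} d(n) = 280

Compute d(n) for each 1 ≤ n ≤ 64: d(1) = 1, d(2) = 2, d(3) = 2, d(4) = 3, d(5) = 2, d(6) = 4, d(7) = 2, d(8) = 4, d(9) = 3, d(10) = 4, d(11) = 2, d(12) = 6, d(13) = 2, d(14) = 4, d(15) = 4, d(16) = 5, d(17) = 2, d(18) = 6, d(19) = 2, d(20) = 6, d(21) = 4, d(22) = 4, d(23) = 2, d(24) = 8, d(25) = 3, d(26) = 4, d(27) = 4, d(28) = 6, d(29) = 2, d(30) = 8, d(31) = 2, d(32) = 6, d(33) = 4, d(34) = 4, d(35) = 4, d(36) = 9, d(37) = 2, d(38) = 4, d(39) = 4, d(40) = 8, d(41) = 2, d(42) = 8, d(43) = 2, d(44) = 6, d(45) = 6, d(46) = 4, d(47) = 2, d(48) = 10, d(49) = 3, d(50) = 6, d(51) = 4, d(52) = 6, d(53) = 2, d(54) = 8, d(55) = 4, d(56) = 8, d(57) = 4, d(58) = 4, d(59) = 2, d(60) = 12, d(61) = 2, d(62) = 4, d(63) = 6, d(64) = 7. Summing all 64 values: 280. (Dirichlet's divisor formula: Σ_{n ≤ x} d(n) = x ln(x) + (2γ − 1) x + O(√x). For x = 64, the asymptotic estimate is ≈ 276.05.)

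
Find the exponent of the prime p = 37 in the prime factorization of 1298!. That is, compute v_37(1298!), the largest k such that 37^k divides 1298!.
v_37(1298!) = 35

Legendre's formula: v_p(n!) = Σ_{k ≥ 1} ⌊n / p^k⌋. For p = 37, n = 1298, the terms are:
  ⌊1298/37^1⌋ = ⌊1298/37⌋ = 35
(the next term ⌊1298/37^2⌋ = 0, terminating the sum). Summing: v_37(1298!) = 35 = 35.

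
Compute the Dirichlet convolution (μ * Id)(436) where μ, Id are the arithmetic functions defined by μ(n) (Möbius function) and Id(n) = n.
(μ * Id)(436) = 216

Divisors of 436: [1, 2, 4, 109, 218, 436]. For each d | 436:
  d = 1: μ(1) · Id(436/1) = 1 · 436 = 436
  d = 2: μ(2) · Id(436/2) = -1 · 218 = -218
  d = 4: μ(4) · Id(436/4) = 0 · 109 = 0
  d = 109: μ(109) · Id(436/109) = -1 · 4 = -4
  d = 218: μ(218) · Id(436/218) = 1 · 2 = 2
  d = 436: μ(436) · Id(436/436) = 0 · 1 = 0
Summing: (μ * Id)(436) = 436 + -218 + 0 + -4 + 2 + 0 = 216.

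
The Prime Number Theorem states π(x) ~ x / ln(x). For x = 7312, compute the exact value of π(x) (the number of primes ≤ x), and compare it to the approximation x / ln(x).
π(7312) = 932;  x/ln(x) ≈ 821.82;  relative error ≈ 11.82%.

Directly count primes up to 7312: π(7312) = 932. The PNT approximation gives 7312/ln(7312) ≈ 7312/8.89727 ≈ 821.82. Relative error (π(x) − x/ln(x)) / π(x) ≈ 11.82%; the approximation is known to undercount slightly (Li(x) is a better estimate).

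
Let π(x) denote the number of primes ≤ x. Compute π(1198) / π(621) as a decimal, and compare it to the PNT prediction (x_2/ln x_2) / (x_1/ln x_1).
π(1198)/π(621) = 196/114 ≈ 1.7193;  PNT prediction ≈ 1.7503.

π(621) = 114 and π(1198) = 196, so π(1198)/π(621) ≈ 1.7193. The PNT-predicted ratio is (1198/ln(1198)) / (621/ln(621)) ≈ 1.7503. The two agree to within a few percent, as expected.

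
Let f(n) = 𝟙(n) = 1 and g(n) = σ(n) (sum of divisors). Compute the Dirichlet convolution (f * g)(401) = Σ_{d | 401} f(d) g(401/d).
(𝟙 * σ)(401) = 403

Divisors of 401: [1, 401]. For each d | 401:
  d = 1: 𝟙(1) · σ(401/1) = 1 · 402 = 402
  d = 401: 𝟙(401) · σ(401/401) = 1 · 1 = 1
Summing: (𝟙 * σ)(401) = 402 + 1 = 403.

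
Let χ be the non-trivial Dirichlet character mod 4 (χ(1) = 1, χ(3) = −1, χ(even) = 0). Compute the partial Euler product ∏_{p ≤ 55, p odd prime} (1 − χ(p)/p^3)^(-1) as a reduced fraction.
∏ = 825131832927904152751703886265311831503045/851571808026684219819301170519057245405184

The odd primes p ≤ 55 are [3, 5, 7, 11, 13, 17, 19, 23, 29, 31, 37, 41, 43, 47, 53]. For each, χ(p) = 1 if p ≡ 1 mod 4, χ(p) = −1 if p ≡ 3 mod 4. Taking (1 − χ(p)/p^3)^(-1) = p^3/(p^3 − χ(p)): (1 − (-1)/3^3)^(-1) · (1 − (1)/5^3)^(-1) · (1 − (-1)/7^3)^(-1) · (1 − (-1)/11^3)^(-1) · (1 − (1)/13^3)^(-1) · (1 − (1)/17^3)^(-1) · (1 − (-1)/19^3)^(-1) · (1 − (-1)/23^3)^(-1) · (1 − (1)/29^3)^(-1) · (1 − (-1)/31^3)^(-1) · (1 − (1)/37^3)^(-1) · (1 − (1)/41^3)^(-1) · (1 − (-1)/43^3)^(-1) · (1 − (-1)/47^3)^(-1) · (1 − (1)/53^3)^(-1) = 825131832927904152751703886265311831503045/851571808026684219819301170519057245405184.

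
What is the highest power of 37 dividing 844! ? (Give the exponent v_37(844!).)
v_37(844!) = 22

Legendre's formula: v_p(n!) = Σ_{k ≥ 1} ⌊n / p^k⌋. For p = 37, n = 844, the terms are:
  ⌊844/37^1⌋ = ⌊844/37⌋ = 22
(the next term ⌊844/37^2⌋ = 0, terminating the sum). Summing: v_37(844!) = 22 = 22.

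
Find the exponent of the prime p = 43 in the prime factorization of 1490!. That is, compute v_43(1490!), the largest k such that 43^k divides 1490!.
v_43(1490!) = 34

Legendre's formula: v_p(n!) = Σ_{k ≥ 1} ⌊n / p^k⌋. For p = 43, n = 1490, the terms are:
  ⌊1490/43^1⌋ = ⌊1490/43⌋ = 34
(the next term ⌊1490/43^2⌋ = 0, terminating the sum). Summing: v_43(1490!) = 34 = 34.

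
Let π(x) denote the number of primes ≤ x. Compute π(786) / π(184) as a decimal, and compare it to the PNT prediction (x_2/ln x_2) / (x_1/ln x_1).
π(786)/π(184) = 137/42 ≈ 3.2619;  PNT prediction ≈ 3.3414.

π(184) = 42 and π(786) = 137, so π(786)/π(184) ≈ 3.2619. The PNT-predicted ratio is (786/ln(786)) / (184/ln(184)) ≈ 3.3414. The two agree to within a few percent, as expected.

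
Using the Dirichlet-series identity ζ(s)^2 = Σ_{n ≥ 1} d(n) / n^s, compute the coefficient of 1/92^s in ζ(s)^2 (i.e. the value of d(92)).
d(92) = 6

ζ(s)^2 = (Σ 1/m^s)(Σ 1/k^s). The coefficient of 1/n^s in the product is the number of ordered pairs (m, k) with mk = n, which equals d(n). For n = 92, divisors are [1, 2, 4, 23, 46, 92], so d(92) = 6.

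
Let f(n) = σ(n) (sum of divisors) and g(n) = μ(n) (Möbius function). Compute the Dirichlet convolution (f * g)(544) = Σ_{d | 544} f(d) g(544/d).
(σ * μ)(544) = 544

Divisors of 544: [1, 2, 4, 8, 16, 17, 32, 34, 68, 136, 272, 544]. For each d | 544:
  d = 1: σ(1) · μ(544/1) = 1 · 0 = 0
  d = 2: σ(2) · μ(544/2) = 3 · 0 = 0
  d = 4: σ(4) · μ(544/4) = 7 · 0 = 0
  d = 8: σ(8) · μ(544/8) = 15 · 0 = 0
  d = 16: σ(16) · μ(544/16) = 31 · 1 = 31
  d = 17: σ(17) · μ(544/17) = 18 · 0 = 0
  d = 32: σ(32) · μ(544/32) = 63 · -1 = -63
  d = 34: σ(34) · μ(544/34) = 54 · 0 = 0
  d = 68: σ(68) · μ(544/68) = 126 · 0 = 0
  d = 136: σ(136) · μ(544/136) = 270 · 0 = 0
  d = 272: σ(272) · μ(544/272) = 558 · -1 = -558
  d = 544: σ(544) · μ(544/544) = 1134 · 1 = 1134
Summing: (σ * μ)(544) = 0 + 0 + 0 + 0 + 31 + 0 + -63 + 0 + 0 + 0 + -558 + 1134 = 544.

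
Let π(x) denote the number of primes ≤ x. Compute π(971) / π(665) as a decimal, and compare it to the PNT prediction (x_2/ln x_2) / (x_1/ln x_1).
π(971)/π(665) = 164/121 ≈ 1.3554;  PNT prediction ≈ 1.3798.

π(665) = 121 and π(971) = 164, so π(971)/π(665) ≈ 1.3554. The PNT-predicted ratio is (971/ln(971)) / (665/ln(665)) ≈ 1.3798. The two agree to within a few percent, as expected.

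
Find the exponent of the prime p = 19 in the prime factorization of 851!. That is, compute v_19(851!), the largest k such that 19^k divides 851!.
v_19(851!) = 46

Legendre's formula: v_p(n!) = Σ_{k ≥ 1} ⌊n / p^k⌋. For p = 19, n = 851, the terms are:
  ⌊851/19^1⌋ = ⌊851/19⌋ = 44
  ⌊851/19^2⌋ = ⌊851/361⌋ = 2
(the next term ⌊851/19^3⌋ = 0, terminating the sum). Summing: v_19(851!) = 44 + 2 = 46.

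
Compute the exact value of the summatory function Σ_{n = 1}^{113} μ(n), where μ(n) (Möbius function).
Σ_{n ≤ 113} μ(n) = -5

Compute μ(n) for each 1 ≤ n ≤ 113: μ(1) = 1, μ(2) = -1, μ(3) = -1, μ(4) = 0, μ(5) = -1, μ(6) = 1, μ(7) = -1, μ(8) = 0, μ(9) = 0, μ(10) = 1, μ(11) = -1, μ(12) = 0, μ(13) = -1, μ(14) = 1, μ(15) = 1, μ(16) = 0, μ(17) = -1, μ(18) = 0, μ(19) = -1, μ(20) = 0, μ(21) = 1, μ(22) = 1, μ(23) = -1, μ(24) = 0, μ(25) = 0, μ(26) = 1, μ(27) = 0, μ(28) = 0, μ(29) = -1, μ(30) = -1, μ(31) = -1, μ(32) = 0, μ(33) = 1, μ(34) = 1, μ(35) = 1, μ(36) = 0, μ(37) = -1, μ(38) = 1, μ(39) = 1, μ(40) = 0, μ(41) = -1, μ(42) = -1, μ(43) = -1, μ(44) = 0, μ(45) = 0, μ(46) = 1, μ(47) = -1, μ(48) = 0, μ(49) = 0, μ(50) = 0, μ(51) = 1, μ(52) = 0, μ(53) = -1, μ(54) = 0, μ(55) = 1, μ(56) = 0, μ(57) = 1, μ(58) = 1, μ(59) = -1, μ(60) = 0, μ(61) = -1, μ(62) = 1, μ(63) = 0, μ(64) = 0, μ(65) = 1, μ(66) = -1, μ(67) = -1, μ(68) = 0, μ(69) = 1, μ(70) = -1, μ(71) = -1, μ(72) = 0, μ(73) = -1, μ(74) = 1, μ(75) = 0, μ(76) = 0, μ(77) = 1, μ(78) = -1, μ(79) = -1, μ(80) = 0, μ(81) = 0, μ(82) = 1, μ(83) = -1, μ(84) = 0, μ(85) = 1, μ(86) = 1, μ(87) = 1, μ(88) = 0, μ(89) = -1, μ(90) = 0, μ(91) = 1, μ(92) = 0, μ(93) = 1, μ(94) = 1, μ(95) = 1, μ(96) = 0, μ(97) = -1, μ(98) = 0, μ(99) = 0, μ(100) = 0, μ(101) = -1, μ(102) = -1, μ(103) = -1, μ(104) = 0, μ(105) = -1, μ(106) = 1, μ(107) = -1, μ(108) = 0, μ(109) = -1, μ(110) = -1, μ(111) = 1, μ(112) = 0, μ(113) = -1. Summing all 113 values: -5. (Mertens function M(x) = Σ_{n ≤ x} μ(n); on average M(x) should be small (PNT ⟺ M(x) = o(x)).)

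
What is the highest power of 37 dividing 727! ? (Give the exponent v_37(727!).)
v_37(727!) = 19

Legendre's formula: v_p(n!) = Σ_{k ≥ 1} ⌊n / p^k⌋. For p = 37, n = 727, the terms are:
  ⌊727/37^1⌋ = ⌊727/37⌋ = 19
(the next term ⌊727/37^2⌋ = 0, terminating the sum). Summing: v_37(727!) = 19 = 19.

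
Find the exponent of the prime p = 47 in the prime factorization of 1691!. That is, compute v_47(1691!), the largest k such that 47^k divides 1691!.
v_47(1691!) = 35

Legendre's formula: v_p(n!) = Σ_{k ≥ 1} ⌊n / p^k⌋. For p = 47, n = 1691, the terms are:
  ⌊1691/47^1⌋ = ⌊1691/47⌋ = 35
(the next term ⌊1691/47^2⌋ = 0, terminating the sum). Summing: v_47(1691!) = 35 = 35.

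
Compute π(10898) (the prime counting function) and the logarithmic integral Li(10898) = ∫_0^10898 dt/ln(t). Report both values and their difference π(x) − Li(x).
π(10898) = 1325;  Li(10898) ≈ 1343.18;  π(x) − Li(x) ≈ -18.18.

Direct count of primes ≤ 10898 gives π(10898) = 1325. Numerical evaluation of the logarithmic integral gives Li(10898) ≈ 1343.18. The difference π(x) − Li(x) ≈ -18.18 is typically negative for small/moderate x (Li(x) overestimates), though Littlewood's theorem shows this sign changes infinitely often.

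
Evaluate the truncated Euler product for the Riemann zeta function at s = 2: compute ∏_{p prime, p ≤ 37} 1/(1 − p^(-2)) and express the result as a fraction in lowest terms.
∏ = 5974606913975783369/3652034743605657600

The primes p ≤ 37 are [2, 3, 5, 7, 11, 13, 17, 19, 23, 29, 31, 37]. For each prime, (1 − 1/p^2)^(-1) = p^2 / (p^2 − 1). The product is (1 − 1/2^2)^(-1), (1 − 1/3^2)^(-1), (1 − 1/5^2)^(-1), (1 − 1/7^2)^(-1), (1 − 1/11^2)^(-1), (1 − 1/13^2)^(-1), (1 − 1/17^2)^(-1), (1 − 1/19^2)^(-1), (1 − 1/23^2)^(-1), (1 − 1/29^2)^(-1), (1 − 1/31^2)^(-1), (1 − 1/37^2)^(-1) = ∏ p^2 / (p^2 − 1) = 5974606913975783369/3652034743605657600.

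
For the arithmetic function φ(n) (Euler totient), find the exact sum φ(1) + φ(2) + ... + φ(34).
Σ_{n ≤ 34} φ(n) = 360

Compute φ(n) for each 1 ≤ n ≤ 34: φ(1) = 1, φ(2) = 1, φ(3) = 2, φ(4) = 2, φ(5) = 4, φ(6) = 2, φ(7) = 6, φ(8) = 4, φ(9) = 6, φ(10) = 4, φ(11) = 10, φ(12) = 4, φ(13) = 12, φ(14) = 6, φ(15) = 8, φ(16) = 8, φ(17) = 16, φ(18) = 6, φ(19) = 18, φ(20) = 8, φ(21) = 12, φ(22) = 10, φ(23) = 22, φ(24) = 8, φ(25) = 20, φ(26) = 12, φ(27) = 18, φ(28) = 12, φ(29) = 28, φ(30) = 8, φ(31) = 30, φ(32) = 16, φ(33) = 20, φ(34) = 16. Summing all 34 values: 360. (Average order: Σ_{n ≤ x} φ(n) ~ (3/π²) x². For x = 34, (3/π²)·34² ≈ 351.38.)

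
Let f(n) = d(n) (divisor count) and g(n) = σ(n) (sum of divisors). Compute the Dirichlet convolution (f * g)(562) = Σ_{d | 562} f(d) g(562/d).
(d * σ)(562) = 1420

Divisors of 562: [1, 2, 281, 562]. For each d | 562:
  d = 1: d(1) · σ(562/1) = 1 · 846 = 846
  d = 2: d(2) · σ(562/2) = 2 · 282 = 564
  d = 281: d(281) · σ(562/281) = 2 · 3 = 6
  d = 562: d(562) · σ(562/562) = 4 · 1 = 4
Summing: (d * σ)(562) = 846 + 564 + 6 + 4 = 1420.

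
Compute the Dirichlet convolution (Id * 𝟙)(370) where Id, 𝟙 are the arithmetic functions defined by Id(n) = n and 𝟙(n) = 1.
(Id * 𝟙)(370) = 684

Divisors of 370: [1, 2, 5, 10, 37, 74, 185, 370]. For each d | 370:
  d = 1: Id(1) · 𝟙(370/1) = 1 · 1 = 1
  d = 2: Id(2) · 𝟙(370/2) = 2 · 1 = 2
  d = 5: Id(5) · 𝟙(370/5) = 5 · 1 = 5
  d = 10: Id(10) · 𝟙(370/10) = 10 · 1 = 10
  d = 37: Id(37) · 𝟙(370/37) = 37 · 1 = 37
  d = 74: Id(74) · 𝟙(370/74) = 74 · 1 = 74
  d = 185: Id(185) · 𝟙(370/185) = 185 · 1 = 185
  d = 370: Id(370) · 𝟙(370/370) = 370 · 1 = 370
Summing: (Id * 𝟙)(370) = 1 + 2 + 5 + 10 + 37 + 74 + 185 + 370 = 684.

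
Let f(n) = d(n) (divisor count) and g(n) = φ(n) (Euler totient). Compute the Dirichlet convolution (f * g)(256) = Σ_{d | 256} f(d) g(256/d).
(d * φ)(256) = 511

Divisors of 256: [1, 2, 4, 8, 16, 32, 64, 128, 256]. For each d | 256:
  d = 1: d(1) · φ(256/1) = 1 · 128 = 128
  d = 2: d(2) · φ(256/2) = 2 · 64 = 128
  d = 4: d(4) · φ(256/4) = 3 · 32 = 96
  d = 8: d(8) · φ(256/8) = 4 · 16 = 64
  d = 16: d(16) · φ(256/16) = 5 · 8 = 40
  d = 32: d(32) · φ(256/32) = 6 · 4 = 24
  d = 64: d(64) · φ(256/64) = 7 · 2 = 14
  d = 128: d(128) · φ(256/128) = 8 · 1 = 8
  d = 256: d(256) · φ(256/256) = 9 · 1 = 9
Summing: (d * φ)(256) = 128 + 128 + 96 + 64 + 40 + 24 + 14 + 8 + 9 = 511.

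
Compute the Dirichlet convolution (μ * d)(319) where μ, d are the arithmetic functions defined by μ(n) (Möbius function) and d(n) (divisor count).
(μ * d)(319) = 1

Divisors of 319: [1, 11, 29, 319]. For each d | 319:
  d = 1: μ(1) · d(319/1) = 1 · 4 = 4
  d = 11: μ(11) · d(319/11) = -1 · 2 = -2
  d = 29: μ(29) · d(319/29) = -1 · 2 = -2
  d = 319: μ(319) · d(319/319) = 1 · 1 = 1
Summing: (μ * d)(319) = 4 + -2 + -2 + 1 = 1.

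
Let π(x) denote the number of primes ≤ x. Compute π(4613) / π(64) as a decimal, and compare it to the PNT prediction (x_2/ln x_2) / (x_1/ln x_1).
π(4613)/π(64) = 623/18 ≈ 34.6111;  PNT prediction ≈ 35.5313.

π(64) = 18 and π(4613) = 623, so π(4613)/π(64) ≈ 34.6111. The PNT-predicted ratio is (4613/ln(4613)) / (64/ln(64)) ≈ 35.5313. The two agree to within a few percent, as expected.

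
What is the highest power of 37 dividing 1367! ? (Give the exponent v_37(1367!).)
v_37(1367!) = 36

Legendre's formula: v_p(n!) = Σ_{k ≥ 1} ⌊n / p^k⌋. For p = 37, n = 1367, the terms are:
  ⌊1367/37^1⌋ = ⌊1367/37⌋ = 36
(the next term ⌊1367/37^2⌋ = 0, terminating the sum). Summing: v_37(1367!) = 36 = 36.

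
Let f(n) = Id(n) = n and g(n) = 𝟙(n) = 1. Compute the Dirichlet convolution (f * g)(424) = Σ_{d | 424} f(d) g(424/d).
(Id * 𝟙)(424) = 810

Divisors of 424: [1, 2, 4, 8, 53, 106, 212, 424]. For each d | 424:
  d = 1: Id(1) · 𝟙(424/1) = 1 · 1 = 1
  d = 2: Id(2) · 𝟙(424/2) = 2 · 1 = 2
  d = 4: Id(4) · 𝟙(424/4) = 4 · 1 = 4
  d = 8: Id(8) · 𝟙(424/8) = 8 · 1 = 8
  d = 53: Id(53) · 𝟙(424/53) = 53 · 1 = 53
  d = 106: Id(106) · 𝟙(424/106) = 106 · 1 = 106
  d = 212: Id(212) · 𝟙(424/212) = 212 · 1 = 212
  d = 424: Id(424) · 𝟙(424/424) = 424 · 1 = 424
Summing: (Id * 𝟙)(424) = 1 + 2 + 4 + 8 + 53 + 106 + 212 + 424 = 810.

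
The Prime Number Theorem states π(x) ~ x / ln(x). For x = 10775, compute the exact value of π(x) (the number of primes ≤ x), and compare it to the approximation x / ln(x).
π(10775) = 1312;  x/ln(x) ≈ 1160.48;  relative error ≈ 11.55%.

Directly count primes up to 10775: π(10775) = 1312. The PNT approximation gives 10775/ln(10775) ≈ 10775/9.28498 ≈ 1160.48. Relative error (π(x) − x/ln(x)) / π(x) ≈ 11.55%; the approximation is known to undercount slightly (Li(x) is a better estimate).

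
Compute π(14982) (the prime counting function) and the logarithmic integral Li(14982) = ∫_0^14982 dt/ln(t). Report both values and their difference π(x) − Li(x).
π(14982) = 1753;  Li(14982) ≈ 1774.75;  π(x) − Li(x) ≈ -21.75.

Direct count of primes ≤ 14982 gives π(14982) = 1753. Numerical evaluation of the logarithmic integral gives Li(14982) ≈ 1774.75. The difference π(x) − Li(x) ≈ -21.75 is typically negative for small/moderate x (Li(x) overestimates), though Littlewood's theorem shows this sign changes infinitely often.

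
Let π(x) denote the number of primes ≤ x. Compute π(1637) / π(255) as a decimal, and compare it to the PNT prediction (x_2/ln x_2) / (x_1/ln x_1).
π(1637)/π(255) = 259/54 ≈ 4.7963;  PNT prediction ≈ 4.8067.

π(255) = 54 and π(1637) = 259, so π(1637)/π(255) ≈ 4.7963. The PNT-predicted ratio is (1637/ln(1637)) / (255/ln(255)) ≈ 4.8067. The two agree to within a few percent, as expected.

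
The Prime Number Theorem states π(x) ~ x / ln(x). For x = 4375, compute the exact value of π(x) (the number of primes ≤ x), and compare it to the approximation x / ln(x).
π(4375) = 597;  x/ln(x) ≈ 521.85;  relative error ≈ 12.59%.

Directly count primes up to 4375: π(4375) = 597. The PNT approximation gives 4375/ln(4375) ≈ 4375/8.38366 ≈ 521.85. Relative error (π(x) − x/ln(x)) / π(x) ≈ 12.59%; the approximation is known to undercount slightly (Li(x) is a better estimate).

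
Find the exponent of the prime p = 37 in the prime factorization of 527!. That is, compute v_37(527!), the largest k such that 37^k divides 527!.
v_37(527!) = 14

Legendre's formula: v_p(n!) = Σ_{k ≥ 1} ⌊n / p^k⌋. For p = 37, n = 527, the terms are:
  ⌊527/37^1⌋ = ⌊527/37⌋ = 14
(the next term ⌊527/37^2⌋ = 0, terminating the sum). Summing: v_37(527!) = 14 = 14.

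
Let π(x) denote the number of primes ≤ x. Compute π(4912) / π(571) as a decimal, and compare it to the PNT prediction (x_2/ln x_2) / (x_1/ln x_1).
π(4912)/π(571) = 656/105 ≈ 6.2476;  PNT prediction ≈ 6.4243.

π(571) = 105 and π(4912) = 656, so π(4912)/π(571) ≈ 6.2476. The PNT-predicted ratio is (4912/ln(4912)) / (571/ln(571)) ≈ 6.4243. The two agree to within a few percent, as expected.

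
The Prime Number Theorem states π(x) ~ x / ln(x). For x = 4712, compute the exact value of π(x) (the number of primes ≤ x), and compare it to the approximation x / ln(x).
π(4712) = 635;  x/ln(x) ≈ 557.11;  relative error ≈ 12.27%.

Directly count primes up to 4712: π(4712) = 635. The PNT approximation gives 4712/ln(4712) ≈ 4712/8.45787 ≈ 557.11. Relative error (π(x) − x/ln(x)) / π(x) ≈ 12.27%; the approximation is known to undercount slightly (Li(x) is a better estimate).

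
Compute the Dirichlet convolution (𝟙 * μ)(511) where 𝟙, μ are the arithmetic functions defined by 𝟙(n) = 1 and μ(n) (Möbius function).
(𝟙 * μ)(511) = 0

Divisors of 511: [1, 7, 73, 511]. For each d | 511:
  d = 1: 𝟙(1) · μ(511/1) = 1 · 1 = 1
  d = 7: 𝟙(7) · μ(511/7) = 1 · -1 = -1
  d = 73: 𝟙(73) · μ(511/73) = 1 · -1 = -1
  d = 511: 𝟙(511) · μ(511/511) = 1 · 1 = 1
Summing: (𝟙 * μ)(511) = 1 + -1 + -1 + 1 = 0.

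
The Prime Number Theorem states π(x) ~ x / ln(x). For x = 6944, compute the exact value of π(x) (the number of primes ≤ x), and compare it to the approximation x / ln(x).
π(6944) = 890;  x/ln(x) ≈ 785.02;  relative error ≈ 11.80%.

Directly count primes up to 6944: π(6944) = 890. The PNT approximation gives 6944/ln(6944) ≈ 6944/8.84563 ≈ 785.02. Relative error (π(x) − x/ln(x)) / π(x) ≈ 11.80%; the approximation is known to undercount slightly (Li(x) is a better estimate).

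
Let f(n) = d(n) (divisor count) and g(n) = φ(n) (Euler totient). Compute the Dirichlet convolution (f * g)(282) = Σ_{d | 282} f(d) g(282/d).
(d * φ)(282) = 576

Divisors of 282: [1, 2, 3, 6, 47, 94, 141, 282]. For each d | 282:
  d = 1: d(1) · φ(282/1) = 1 · 92 = 92
  d = 2: d(2) · φ(282/2) = 2 · 92 = 184
  d = 3: d(3) · φ(282/3) = 2 · 46 = 92
  d = 6: d(6) · φ(282/6) = 4 · 46 = 184
  d = 47: d(47) · φ(282/47) = 2 · 2 = 4
  d = 94: d(94) · φ(282/94) = 4 · 2 = 8
  d = 141: d(141) · φ(282/141) = 4 · 1 = 4
  d = 282: d(282) · φ(282/282) = 8 · 1 = 8
Summing: (d * φ)(282) = 92 + 184 + 92 + 184 + 4 + 8 + 4 + 8 = 576.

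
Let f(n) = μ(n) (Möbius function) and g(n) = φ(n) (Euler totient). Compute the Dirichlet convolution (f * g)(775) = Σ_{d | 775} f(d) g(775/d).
(μ * φ)(775) = 464

Divisors of 775: [1, 5, 25, 31, 155, 775]. For each d | 775:
  d = 1: μ(1) · φ(775/1) = 1 · 600 = 600
  d = 5: μ(5) · φ(775/5) = -1 · 120 = -120
  d = 25: μ(25) · φ(775/25) = 0 · 30 = 0
  d = 31: μ(31) · φ(775/31) = -1 · 20 = -20
  d = 155: μ(155) · φ(775/155) = 1 · 4 = 4
  d = 775: μ(775) · φ(775/775) = 0 · 1 = 0
Summing: (μ * φ)(775) = 600 + -120 + 0 + -20 + 4 + 0 = 464.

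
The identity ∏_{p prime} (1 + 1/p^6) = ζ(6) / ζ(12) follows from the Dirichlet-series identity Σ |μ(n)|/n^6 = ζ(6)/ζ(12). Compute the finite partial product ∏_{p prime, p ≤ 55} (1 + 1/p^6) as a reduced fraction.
∏ = 360549358903447598496102606972302575686854635195266223026920975630213276302501208168000000/354490140797970318435085924328566932610522860437094896232244152761372626351680260596056897

The primes p ≤ 55 are [2, 3, 5, 7, 11, 13, 17, 19, 23, 29, 31, 37, 41, 43, 47, 53]. For each, (1 + 1/p^6) = (p^6 + 1)/p^6. Multiplying these fractions over p ∈ [2, 3, 5, 7, 11, 13, 17, 19, 23, 29, 31, 37, 41, 43, 47, 53] gives 360549358903447598496102606972302575686854635195266223026920975630213276302501208168000000/354490140797970318435085924328566932610522860437094896232244152761372626351680260596056897. (In the limit P → ∞ this tends to ζ(6)/ζ(12).)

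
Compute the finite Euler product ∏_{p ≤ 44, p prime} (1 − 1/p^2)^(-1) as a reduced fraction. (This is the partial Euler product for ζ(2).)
∏ = 1688189817927745147112851/1030750286035260801024000

The primes p ≤ 44 are [2, 3, 5, 7, 11, 13, 17, 19, 23, 29, 31, 37, 41, 43]. For each prime, (1 − 1/p^2)^(-1) = p^2 / (p^2 − 1). The product is (1 − 1/2^2)^(-1), (1 − 1/3^2)^(-1), (1 − 1/5^2)^(-1), (1 − 1/7^2)^(-1), (1 − 1/11^2)^(-1), (1 − 1/13^2)^(-1), (1 − 1/17^2)^(-1), (1 − 1/19^2)^(-1), (1 − 1/23^2)^(-1), (1 − 1/29^2)^(-1), (1 − 1/31^2)^(-1), (1 − 1/37^2)^(-1), (1 − 1/41^2)^(-1), (1 − 1/43^2)^(-1) = ∏ p^2 / (p^2 − 1) = 1688189817927745147112851/1030750286035260801024000.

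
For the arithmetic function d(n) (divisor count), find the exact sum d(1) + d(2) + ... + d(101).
Σ_{n ≤ 101} d(n) = 484

Compute d(n) for each 1 ≤ n ≤ 101: d(1) = 1, d(2) = 2, d(3) = 2, d(4) = 3, d(5) = 2, d(6) = 4, d(7) = 2, d(8) = 4, d(9) = 3, d(10) = 4, d(11) = 2, d(12) = 6, d(13) = 2, d(14) = 4, d(15) = 4, d(16) = 5, d(17) = 2, d(18) = 6, d(19) = 2, d(20) = 6, d(21) = 4, d(22) = 4, d(23) = 2, d(24) = 8, d(25) = 3, d(26) = 4, d(27) = 4, d(28) = 6, d(29) = 2, d(30) = 8, d(31) = 2, d(32) = 6, d(33) = 4, d(34) = 4, d(35) = 4, d(36) = 9, d(37) = 2, d(38) = 4, d(39) = 4, d(40) = 8, d(41) = 2, d(42) = 8, d(43) = 2, d(44) = 6, d(45) = 6, d(46) = 4, d(47) = 2, d(48) = 10, d(49) = 3, d(50) = 6, d(51) = 4, d(52) = 6, d(53) = 2, d(54) = 8, d(55) = 4, d(56) = 8, d(57) = 4, d(58) = 4, d(59) = 2, d(60) = 12, d(61) = 2, d(62) = 4, d(63) = 6, d(64) = 7, d(65) = 4, d(66) = 8, d(67) = 2, d(68) = 6, d(69) = 4, d(70) = 8, d(71) = 2, d(72) = 12, d(73) = 2, d(74) = 4, d(75) = 6, d(76) = 6, d(77) = 4, d(78) = 8, d(79) = 2, d(80) = 10, d(81) = 5, d(82) = 4, d(83) = 2, d(84) = 12, d(85) = 4, d(86) = 4, d(87) = 4, d(88) = 8, d(89) = 2, d(90) = 12, d(91) = 4, d(92) = 6, d(93) = 4, d(94) = 4, d(95) = 4, d(96) = 12, d(97) = 2, d(98) = 6, d(99) = 6, d(100) = 9, d(101) = 2. Summing all 101 values: 484. (Dirichlet's divisor formula: Σ_{n ≤ x} d(n) = x ln(x) + (2γ − 1) x + O(√x). For x = 101, the asymptotic estimate is ≈ 481.72.)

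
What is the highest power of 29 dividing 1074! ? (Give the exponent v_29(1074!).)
v_29(1074!) = 38

Legendre's formula: v_p(n!) = Σ_{k ≥ 1} ⌊n / p^k⌋. For p = 29, n = 1074, the terms are:
  ⌊1074/29^1⌋ = ⌊1074/29⌋ = 37
  ⌊1074/29^2⌋ = ⌊1074/841⌋ = 1
(the next term ⌊1074/29^3⌋ = 0, terminating the sum). Summing: v_29(1074!) = 37 + 1 = 38.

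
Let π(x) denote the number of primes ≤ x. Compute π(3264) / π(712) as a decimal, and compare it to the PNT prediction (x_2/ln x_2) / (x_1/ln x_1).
π(3264)/π(712) = 461/127 ≈ 3.6299;  PNT prediction ≈ 3.7215.

π(712) = 127 and π(3264) = 461, so π(3264)/π(712) ≈ 3.6299. The PNT-predicted ratio is (3264/ln(3264)) / (712/ln(712)) ≈ 3.7215. The two agree to within a few percent, as expected.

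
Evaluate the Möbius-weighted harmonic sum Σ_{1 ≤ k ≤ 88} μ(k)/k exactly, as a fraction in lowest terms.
Σ μ(k)/k = 2609341595728673683821147444809/267064515689275851355624017992790

Values of μ(k) for 1 ≤ k ≤ 88: μ(1) = 1, μ(2) = -1, μ(3) = -1, μ(5) = -1, μ(6) = 1, μ(7) = -1, μ(10) = 1, μ(11) = -1, μ(13) = -1, μ(14) = 1, μ(15) = 1, μ(17) = -1, μ(19) = -1, μ(21) = 1, μ(22) = 1, μ(23) = -1, μ(26) = 1, μ(29) = -1, μ(30) = -1, μ(31) = -1, μ(33) = 1, μ(34) = 1, μ(35) = 1, μ(37) = -1, μ(38) = 1, μ(39) = 1, μ(41) = -1, μ(42) = -1, μ(43) = -1, μ(46) = 1, μ(47) = -1, μ(51) = 1, μ(53) = -1, μ(55) = 1, μ(57) = 1, μ(58) = 1, μ(59) = -1, μ(61) = -1, μ(62) = 1, μ(65) = 1, μ(66) = -1, μ(67) = -1, μ(69) = 1, μ(70) = -1, μ(71) = -1, μ(73) = -1, μ(74) = 1, μ(77) = 1, μ(78) = -1, μ(79) = -1, μ(82) = 1, μ(83) = -1, μ(85) = 1, μ(86) = 1, μ(87) = 1, with μ = 0 on non-squarefree integers. Summing μ(k)/k for k where μ(k) ≠ 0 gives 2609341595728673683821147444809/267064515689275851355624017992790 ≈ 0.0098. (PNT ⟺ this sum → 0 as n → ∞.)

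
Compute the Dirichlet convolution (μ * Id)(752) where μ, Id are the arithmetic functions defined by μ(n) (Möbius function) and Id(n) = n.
(μ * Id)(752) = 368

Divisors of 752: [1, 2, 4, 8, 16, 47, 94, 188, 376, 752]. For each d | 752:
  d = 1: μ(1) · Id(752/1) = 1 · 752 = 752
  d = 2: μ(2) · Id(752/2) = -1 · 376 = -376
  d = 4: μ(4) · Id(752/4) = 0 · 188 = 0
  d = 8: μ(8) · Id(752/8) = 0 · 94 = 0
  d = 16: μ(16) · Id(752/16) = 0 · 47 = 0
  d = 47: μ(47) · Id(752/47) = -1 · 16 = -16
  d = 94: μ(94) · Id(752/94) = 1 · 8 = 8
  d = 188: μ(188) · Id(752/188) = 0 · 4 = 0
  d = 376: μ(376) · Id(752/376) = 0 · 2 = 0
  d = 752: μ(752) · Id(752/752) = 0 · 1 = 0
Summing: (μ * Id)(752) = 752 + -376 + 0 + 0 + 0 + -16 + 8 + 0 + 0 + 0 = 368.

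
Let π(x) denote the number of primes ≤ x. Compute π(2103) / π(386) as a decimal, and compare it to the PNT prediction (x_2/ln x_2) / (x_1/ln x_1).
π(2103)/π(386) = 317/76 ≈ 4.1711;  PNT prediction ≈ 4.2410.

π(386) = 76 and π(2103) = 317, so π(2103)/π(386) ≈ 4.1711. The PNT-predicted ratio is (2103/ln(2103)) / (386/ln(386)) ≈ 4.2410. The two agree to within a few percent, as expected.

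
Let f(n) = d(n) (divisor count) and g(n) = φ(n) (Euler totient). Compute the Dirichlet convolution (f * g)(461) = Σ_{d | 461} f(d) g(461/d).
(d * φ)(461) = 462

Divisors of 461: [1, 461]. For each d | 461:
  d = 1: d(1) · φ(461/1) = 1 · 460 = 460
  d = 461: d(461) · φ(461/461) = 2 · 1 = 2
Summing: (d * φ)(461) = 460 + 2 = 462.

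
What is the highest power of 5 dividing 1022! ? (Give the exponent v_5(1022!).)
v_5(1022!) = 253

Legendre's formula: v_p(n!) = Σ_{k ≥ 1} ⌊n / p^k⌋. For p = 5, n = 1022, the terms are:
  ⌊1022/5^1⌋ = ⌊1022/5⌋ = 204
  ⌊1022/5^2⌋ = ⌊1022/25⌋ = 40
  ⌊1022/5^3⌋ = ⌊1022/125⌋ = 8
  ⌊1022/5^4⌋ = ⌊1022/625⌋ = 1
(the next term ⌊1022/5^5⌋ = 0, terminating the sum). Summing: v_5(1022!) = 204 + 40 + 8 + 1 = 253.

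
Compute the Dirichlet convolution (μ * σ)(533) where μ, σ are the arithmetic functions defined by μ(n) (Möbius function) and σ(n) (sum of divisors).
(μ * σ)(533) = 533

Divisors of 533: [1, 13, 41, 533]. For each d | 533:
  d = 1: μ(1) · σ(533/1) = 1 · 588 = 588
  d = 13: μ(13) · σ(533/13) = -1 · 42 = -42
  d = 41: μ(41) · σ(533/41) = -1 · 14 = -14
  d = 533: μ(533) · σ(533/533) = 1 · 1 = 1
Summing: (μ * σ)(533) = 588 + -42 + -14 + 1 = 533.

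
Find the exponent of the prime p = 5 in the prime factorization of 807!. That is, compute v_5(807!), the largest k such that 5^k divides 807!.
v_5(807!) = 200

Legendre's formula: v_p(n!) = Σ_{k ≥ 1} ⌊n / p^k⌋. For p = 5, n = 807, the terms are:
  ⌊807/5^1⌋ = ⌊807/5⌋ = 161
  ⌊807/5^2⌋ = ⌊807/25⌋ = 32
  ⌊807/5^3⌋ = ⌊807/125⌋ = 6
  ⌊807/5^4⌋ = ⌊807/625⌋ = 1
(the next term ⌊807/5^5⌋ = 0, terminating the sum). Summing: v_5(807!) = 161 + 32 + 6 + 1 = 200.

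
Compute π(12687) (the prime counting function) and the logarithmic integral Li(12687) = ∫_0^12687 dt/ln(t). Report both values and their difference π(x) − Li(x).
π(12687) = 1514;  Li(12687) ≈ 1534.02;  π(x) − Li(x) ≈ -20.02.

Direct count of primes ≤ 12687 gives π(12687) = 1514. Numerical evaluation of the logarithmic integral gives Li(12687) ≈ 1534.02. The difference π(x) − Li(x) ≈ -20.02 is typically negative for small/moderate x (Li(x) overestimates), though Littlewood's theorem shows this sign changes infinitely often.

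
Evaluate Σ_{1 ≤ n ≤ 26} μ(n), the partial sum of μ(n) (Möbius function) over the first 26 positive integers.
Σ_{n ≤ 26} μ(n) = -1

Compute μ(n) for each 1 ≤ n ≤ 26: μ(1) = 1, μ(2) = -1, μ(3) = -1, μ(4) = 0, μ(5) = -1, μ(6) = 1, μ(7) = -1, μ(8) = 0, μ(9) = 0, μ(10) = 1, μ(11) = -1, μ(12) = 0, μ(13) = -1, μ(14) = 1, μ(15) = 1, μ(16) = 0, μ(17) = -1, μ(18) = 0, μ(19) = -1, μ(20) = 0, μ(21) = 1, μ(22) = 1, μ(23) = -1, μ(24) = 0, μ(25) = 0, μ(26) = 1. Summing all 26 values: -1. (Mertens function M(x) = Σ_{n ≤ x} μ(n); on average M(x) should be small (PNT ⟺ M(x) = o(x)).)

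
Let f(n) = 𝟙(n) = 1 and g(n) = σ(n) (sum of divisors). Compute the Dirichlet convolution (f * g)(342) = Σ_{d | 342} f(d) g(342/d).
(𝟙 * σ)(342) = 1512

Divisors of 342: [1, 2, 3, 6, 9, 18, 19, 38, 57, 114, 171, 342]. For each d | 342:
  d = 1: 𝟙(1) · σ(342/1) = 1 · 780 = 780
  d = 2: 𝟙(2) · σ(342/2) = 1 · 260 = 260
  d = 3: 𝟙(3) · σ(342/3) = 1 · 240 = 240
  d = 6: 𝟙(6) · σ(342/6) = 1 · 80 = 80
  d = 9: 𝟙(9) · σ(342/9) = 1 · 60 = 60
  d = 18: 𝟙(18) · σ(342/18) = 1 · 20 = 20
  d = 19: 𝟙(19) · σ(342/19) = 1 · 39 = 39
  d = 38: 𝟙(38) · σ(342/38) = 1 · 13 = 13
  d = 57: 𝟙(57) · σ(342/57) = 1 · 12 = 12
  d = 114: 𝟙(114) · σ(342/114) = 1 · 4 = 4
  d = 171: 𝟙(171) · σ(342/171) = 1 · 3 = 3
  d = 342: 𝟙(342) · σ(342/342) = 1 · 1 = 1
Summing: (𝟙 * σ)(342) = 780 + 260 + 240 + 80 + 60 + 20 + 39 + 13 + 12 + 4 + 3 + 1 = 1512.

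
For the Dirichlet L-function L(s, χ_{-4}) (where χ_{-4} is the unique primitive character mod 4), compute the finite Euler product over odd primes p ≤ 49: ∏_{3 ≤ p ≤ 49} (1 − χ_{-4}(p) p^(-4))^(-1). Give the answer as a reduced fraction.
∏ = 424022009220093808147330044599350686845258380222853/428762185161728930691534489551822091105495385374720

The odd primes p ≤ 49 are [3, 5, 7, 11, 13, 17, 19, 23, 29, 31, 37, 41, 43, 47]. For each, χ(p) = 1 if p ≡ 1 mod 4, χ(p) = −1 if p ≡ 3 mod 4. Taking (1 − χ(p)/p^4)^(-1) = p^4/(p^4 − χ(p)): (1 − (-1)/3^4)^(-1) · (1 − (1)/5^4)^(-1) · (1 − (-1)/7^4)^(-1) · (1 − (-1)/11^4)^(-1) · (1 − (1)/13^4)^(-1) · (1 − (1)/17^4)^(-1) · (1 − (-1)/19^4)^(-1) · (1 − (-1)/23^4)^(-1) · (1 − (1)/29^4)^(-1) · (1 − (-1)/31^4)^(-1) · (1 − (1)/37^4)^(-1) · (1 − (1)/41^4)^(-1) · (1 − (-1)/43^4)^(-1) · (1 − (-1)/47^4)^(-1) = 424022009220093808147330044599350686845258380222853/428762185161728930691534489551822091105495385374720.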